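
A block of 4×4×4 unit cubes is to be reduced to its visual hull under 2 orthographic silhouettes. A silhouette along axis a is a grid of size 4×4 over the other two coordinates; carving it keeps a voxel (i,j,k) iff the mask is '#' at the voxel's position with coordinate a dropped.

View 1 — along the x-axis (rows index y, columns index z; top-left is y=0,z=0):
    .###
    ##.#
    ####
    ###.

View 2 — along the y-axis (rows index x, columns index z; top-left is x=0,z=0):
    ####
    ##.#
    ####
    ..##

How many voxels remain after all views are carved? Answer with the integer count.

42 voxels

full grid |V| = 64
carve view 1 (along x, YZ-mask fill 13/16): 52 voxels remain
carve view 2 (along y, XZ-mask fill 13/16): 42 voxels remain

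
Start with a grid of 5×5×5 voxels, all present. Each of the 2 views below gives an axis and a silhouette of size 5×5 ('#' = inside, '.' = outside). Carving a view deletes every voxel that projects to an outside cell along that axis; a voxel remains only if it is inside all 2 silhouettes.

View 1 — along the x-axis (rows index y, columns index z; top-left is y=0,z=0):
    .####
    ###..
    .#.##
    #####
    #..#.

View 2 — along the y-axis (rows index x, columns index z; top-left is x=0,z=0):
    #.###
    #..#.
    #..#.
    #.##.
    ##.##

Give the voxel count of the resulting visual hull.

51 voxels

before carving: 125 voxels (5×5×5)
after view 1 [x-axis, 17 of 25 cells solid] → remaining = 85
after view 2 [y-axis, 15 of 25 cells solid] → remaining = 51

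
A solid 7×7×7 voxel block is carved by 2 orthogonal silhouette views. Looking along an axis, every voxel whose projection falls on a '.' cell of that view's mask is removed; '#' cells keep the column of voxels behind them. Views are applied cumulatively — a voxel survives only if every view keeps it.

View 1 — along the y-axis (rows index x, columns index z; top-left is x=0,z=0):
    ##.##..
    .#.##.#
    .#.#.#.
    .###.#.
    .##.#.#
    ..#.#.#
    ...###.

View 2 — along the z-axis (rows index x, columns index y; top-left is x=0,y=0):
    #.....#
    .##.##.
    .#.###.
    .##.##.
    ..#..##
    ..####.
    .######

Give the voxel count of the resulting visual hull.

remaining voxels: 94

before carving: 343 voxels (7×7×7)
step 1: project along y, AND mask (25/49) → |grid| = 175
step 2: project along z, AND mask (27/49) → |grid| = 94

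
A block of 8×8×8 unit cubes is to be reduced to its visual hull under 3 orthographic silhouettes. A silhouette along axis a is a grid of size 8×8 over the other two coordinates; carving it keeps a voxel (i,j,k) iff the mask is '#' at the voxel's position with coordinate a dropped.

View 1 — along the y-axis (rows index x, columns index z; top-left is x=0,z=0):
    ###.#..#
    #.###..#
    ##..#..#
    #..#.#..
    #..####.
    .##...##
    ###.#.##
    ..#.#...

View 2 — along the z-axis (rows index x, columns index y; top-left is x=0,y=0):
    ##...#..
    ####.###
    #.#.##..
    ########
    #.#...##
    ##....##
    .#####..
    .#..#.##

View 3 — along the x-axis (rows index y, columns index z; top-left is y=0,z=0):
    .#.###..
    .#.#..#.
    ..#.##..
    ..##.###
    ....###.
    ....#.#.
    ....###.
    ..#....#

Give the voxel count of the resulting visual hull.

57 voxels

start: 8×8×8 = 512 voxels
[1] y-view keeps 34 columns → grid now 272
[2] z-view keeps 39 columns → grid now 164
[3] x-view keeps 25 columns → grid now 57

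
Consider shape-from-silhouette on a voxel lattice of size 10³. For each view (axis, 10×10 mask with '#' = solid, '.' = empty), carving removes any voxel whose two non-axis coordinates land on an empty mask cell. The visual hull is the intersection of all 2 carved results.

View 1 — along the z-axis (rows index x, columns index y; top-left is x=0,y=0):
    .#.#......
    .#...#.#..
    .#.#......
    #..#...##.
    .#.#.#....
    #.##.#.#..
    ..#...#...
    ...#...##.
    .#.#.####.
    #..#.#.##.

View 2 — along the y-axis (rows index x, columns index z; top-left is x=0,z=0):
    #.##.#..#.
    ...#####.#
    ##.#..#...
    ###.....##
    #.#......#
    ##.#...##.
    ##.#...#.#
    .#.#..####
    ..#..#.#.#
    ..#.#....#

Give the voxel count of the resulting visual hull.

full grid |V| = 1000
carve view 1 (along z, XY-mask fill 35/100): 350 voxels remain
carve view 2 (along y, XZ-mask fill 46/100): 157 voxels remain

157 voxels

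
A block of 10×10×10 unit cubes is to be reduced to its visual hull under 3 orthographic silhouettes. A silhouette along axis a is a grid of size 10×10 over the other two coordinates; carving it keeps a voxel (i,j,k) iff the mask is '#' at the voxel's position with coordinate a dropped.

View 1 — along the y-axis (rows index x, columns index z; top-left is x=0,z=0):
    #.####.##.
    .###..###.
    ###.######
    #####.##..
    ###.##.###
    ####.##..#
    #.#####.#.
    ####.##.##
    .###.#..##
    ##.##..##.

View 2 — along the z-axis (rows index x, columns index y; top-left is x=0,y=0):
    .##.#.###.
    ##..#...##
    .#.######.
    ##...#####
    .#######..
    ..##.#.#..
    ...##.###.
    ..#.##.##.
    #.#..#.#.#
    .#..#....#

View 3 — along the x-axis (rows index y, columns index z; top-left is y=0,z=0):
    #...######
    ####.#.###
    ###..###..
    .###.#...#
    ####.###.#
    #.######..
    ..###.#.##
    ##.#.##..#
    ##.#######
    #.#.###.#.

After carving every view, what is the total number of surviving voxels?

full grid |V| = 1000
carve view 1 (along y, XZ-mask fill 71/100): 710 voxels remain
carve view 2 (along z, XY-mask fill 54/100): 391 voxels remain
carve view 3 (along x, YZ-mask fill 68/100): 261 voxels remain

|visual hull| = 261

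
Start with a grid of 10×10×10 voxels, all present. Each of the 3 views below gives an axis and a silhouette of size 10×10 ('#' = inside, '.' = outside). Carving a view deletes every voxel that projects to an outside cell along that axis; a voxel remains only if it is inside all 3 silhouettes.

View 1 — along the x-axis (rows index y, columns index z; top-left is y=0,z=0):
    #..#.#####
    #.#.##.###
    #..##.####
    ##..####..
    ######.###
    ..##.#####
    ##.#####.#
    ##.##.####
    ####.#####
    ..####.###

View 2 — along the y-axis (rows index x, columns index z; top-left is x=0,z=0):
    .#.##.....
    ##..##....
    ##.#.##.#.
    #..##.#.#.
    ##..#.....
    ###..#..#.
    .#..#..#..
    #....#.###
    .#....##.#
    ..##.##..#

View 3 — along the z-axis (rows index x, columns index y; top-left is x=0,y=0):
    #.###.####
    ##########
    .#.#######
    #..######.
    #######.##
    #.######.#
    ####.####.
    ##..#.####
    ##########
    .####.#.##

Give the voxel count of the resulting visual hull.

|visual hull| = 255

before carving: 1000 voxels (10×10×10)
  1. axis=0 (YZ plane), |mask|=75  ⇒  voxels=750
  2. axis=1 (XZ plane), |mask|=43  ⇒  voxels=317
  3. axis=2 (XY plane), |mask|=82  ⇒  voxels=255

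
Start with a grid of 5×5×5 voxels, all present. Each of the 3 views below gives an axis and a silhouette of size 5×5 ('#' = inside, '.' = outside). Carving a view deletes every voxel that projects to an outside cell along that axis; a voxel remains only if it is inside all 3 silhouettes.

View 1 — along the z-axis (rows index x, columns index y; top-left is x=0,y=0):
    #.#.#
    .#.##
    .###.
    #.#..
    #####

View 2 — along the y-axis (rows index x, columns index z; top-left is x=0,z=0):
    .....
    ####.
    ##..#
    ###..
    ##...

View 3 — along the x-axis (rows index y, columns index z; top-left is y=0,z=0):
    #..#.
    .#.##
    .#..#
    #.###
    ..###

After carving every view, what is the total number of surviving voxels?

before carving: 125 voxels (5×5×5)
after view 1 [z-axis, 16 of 25 cells solid] → remaining = 80
after view 2 [y-axis, 12 of 25 cells solid] → remaining = 37
after view 3 [x-axis, 14 of 25 cells solid] → remaining = 19

|visual hull| = 19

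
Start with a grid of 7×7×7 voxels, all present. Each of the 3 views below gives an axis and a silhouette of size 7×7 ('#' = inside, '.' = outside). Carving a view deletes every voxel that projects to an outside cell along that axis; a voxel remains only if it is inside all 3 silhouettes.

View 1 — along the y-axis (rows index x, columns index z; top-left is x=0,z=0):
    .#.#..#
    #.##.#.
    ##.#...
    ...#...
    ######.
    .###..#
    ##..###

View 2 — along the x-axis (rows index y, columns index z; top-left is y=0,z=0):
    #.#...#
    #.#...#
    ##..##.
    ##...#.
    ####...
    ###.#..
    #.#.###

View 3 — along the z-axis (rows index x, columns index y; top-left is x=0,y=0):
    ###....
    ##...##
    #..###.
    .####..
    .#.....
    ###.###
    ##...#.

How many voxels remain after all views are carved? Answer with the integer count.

full grid |V| = 343
[1] y-view keeps 26 columns → grid now 182
[2] x-view keeps 26 columns → grid now 93
[3] z-view keeps 25 columns → grid now 42

42 voxels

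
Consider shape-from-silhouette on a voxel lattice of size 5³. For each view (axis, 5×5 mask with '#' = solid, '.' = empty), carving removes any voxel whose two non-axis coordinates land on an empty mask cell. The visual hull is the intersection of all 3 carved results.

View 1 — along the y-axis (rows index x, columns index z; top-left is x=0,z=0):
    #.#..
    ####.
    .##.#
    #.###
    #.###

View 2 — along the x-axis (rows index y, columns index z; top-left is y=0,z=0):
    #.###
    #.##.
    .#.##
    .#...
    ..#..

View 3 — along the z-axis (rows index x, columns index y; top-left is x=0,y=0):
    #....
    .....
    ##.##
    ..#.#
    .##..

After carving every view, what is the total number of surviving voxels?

start: 5×5×5 = 125 voxels
V1 y: intersect with XZ mask (17 set) -- 85 left
V2 x: intersect with YZ mask (12 set) -- 42 left
V3 z: intersect with XY mask (9 set) -- 15 left

15 voxels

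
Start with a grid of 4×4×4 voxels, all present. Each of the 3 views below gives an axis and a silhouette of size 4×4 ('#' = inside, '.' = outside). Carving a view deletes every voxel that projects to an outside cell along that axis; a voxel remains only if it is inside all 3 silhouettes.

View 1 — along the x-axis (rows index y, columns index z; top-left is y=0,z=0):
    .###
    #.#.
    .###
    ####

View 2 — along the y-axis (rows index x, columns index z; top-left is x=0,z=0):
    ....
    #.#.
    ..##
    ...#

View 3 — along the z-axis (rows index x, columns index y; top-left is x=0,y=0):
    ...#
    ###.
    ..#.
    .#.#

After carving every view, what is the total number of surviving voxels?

before carving: 64 voxels (4×4×4)
carve view 1 (along x, YZ-mask fill 12/16): 48 voxels remain
carve view 2 (along y, XZ-mask fill 5/16): 16 voxels remain
carve view 3 (along z, XY-mask fill 7/16): 7 voxels remain

remaining voxels: 7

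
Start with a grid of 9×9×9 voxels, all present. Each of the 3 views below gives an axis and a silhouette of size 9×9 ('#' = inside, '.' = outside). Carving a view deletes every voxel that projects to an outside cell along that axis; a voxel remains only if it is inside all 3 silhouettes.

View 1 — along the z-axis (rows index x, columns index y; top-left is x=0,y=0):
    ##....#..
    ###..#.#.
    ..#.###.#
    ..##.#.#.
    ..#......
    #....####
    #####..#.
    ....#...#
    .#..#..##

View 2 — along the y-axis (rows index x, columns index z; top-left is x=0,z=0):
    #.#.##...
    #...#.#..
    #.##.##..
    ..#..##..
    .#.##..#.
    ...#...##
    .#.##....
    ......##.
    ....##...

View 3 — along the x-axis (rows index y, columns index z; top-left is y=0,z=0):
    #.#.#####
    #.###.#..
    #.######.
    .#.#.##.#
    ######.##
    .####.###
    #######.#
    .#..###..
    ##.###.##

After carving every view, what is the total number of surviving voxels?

initial block: 9^3 = 729
after view 1 [z-axis, 35 of 81 cells solid] → remaining = 315
after view 2 [y-axis, 29 of 81 cells solid] → remaining = 113
after view 3 [x-axis, 58 of 81 cells solid] → remaining = 87

voxel count = 87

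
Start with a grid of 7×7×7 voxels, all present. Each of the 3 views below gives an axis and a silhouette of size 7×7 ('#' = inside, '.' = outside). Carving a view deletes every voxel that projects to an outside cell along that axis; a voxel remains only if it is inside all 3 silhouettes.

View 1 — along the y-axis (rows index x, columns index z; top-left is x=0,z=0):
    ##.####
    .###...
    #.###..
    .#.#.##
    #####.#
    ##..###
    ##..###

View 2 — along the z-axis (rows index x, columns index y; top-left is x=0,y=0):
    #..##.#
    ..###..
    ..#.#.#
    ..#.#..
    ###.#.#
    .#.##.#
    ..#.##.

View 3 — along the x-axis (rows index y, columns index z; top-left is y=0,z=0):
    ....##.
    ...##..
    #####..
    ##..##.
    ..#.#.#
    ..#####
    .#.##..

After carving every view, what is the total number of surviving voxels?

|visual hull| = 58

before carving: 343 voxels (7×7×7)
[1] y-view keeps 33 columns → grid now 231
[2] z-view keeps 24 columns → grid now 118
[3] x-view keeps 24 columns → grid now 58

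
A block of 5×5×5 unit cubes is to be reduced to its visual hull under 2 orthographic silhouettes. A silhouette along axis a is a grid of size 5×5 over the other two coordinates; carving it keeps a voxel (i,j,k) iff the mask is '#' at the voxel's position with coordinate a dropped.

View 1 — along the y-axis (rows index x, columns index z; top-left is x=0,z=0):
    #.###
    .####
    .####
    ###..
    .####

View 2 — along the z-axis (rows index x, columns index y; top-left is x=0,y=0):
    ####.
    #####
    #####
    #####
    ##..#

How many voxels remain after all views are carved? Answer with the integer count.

before carving: 125 voxels (5×5×5)
after view 1 [y-axis, 19 of 25 cells solid] → remaining = 95
after view 2 [z-axis, 22 of 25 cells solid] → remaining = 83

83 voxels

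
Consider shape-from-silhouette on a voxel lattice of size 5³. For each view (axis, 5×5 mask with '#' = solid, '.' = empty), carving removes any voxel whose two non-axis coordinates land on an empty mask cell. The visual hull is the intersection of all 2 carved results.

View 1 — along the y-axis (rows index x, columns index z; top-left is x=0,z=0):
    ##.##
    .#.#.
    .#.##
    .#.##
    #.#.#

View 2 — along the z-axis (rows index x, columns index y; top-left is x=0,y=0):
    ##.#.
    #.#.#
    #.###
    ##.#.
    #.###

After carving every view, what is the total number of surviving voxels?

remaining voxels: 51

initial block: 5^3 = 125
after view 1 [y-axis, 15 of 25 cells solid] → remaining = 75
after view 2 [z-axis, 17 of 25 cells solid] → remaining = 51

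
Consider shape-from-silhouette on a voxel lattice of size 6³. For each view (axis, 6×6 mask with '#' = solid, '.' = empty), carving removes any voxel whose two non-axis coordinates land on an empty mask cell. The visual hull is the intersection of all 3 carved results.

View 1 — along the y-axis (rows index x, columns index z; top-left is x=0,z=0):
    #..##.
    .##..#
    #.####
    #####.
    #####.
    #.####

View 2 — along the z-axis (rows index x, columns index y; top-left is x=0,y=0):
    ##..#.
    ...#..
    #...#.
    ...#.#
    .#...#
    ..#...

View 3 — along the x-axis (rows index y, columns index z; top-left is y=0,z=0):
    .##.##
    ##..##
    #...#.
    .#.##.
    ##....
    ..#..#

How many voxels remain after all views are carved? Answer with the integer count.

start: 6×6×6 = 216 voxels
after view 1 [y-axis, 26 of 36 cells solid] → remaining = 156
after view 2 [z-axis, 11 of 36 cells solid] → remaining = 47
after view 3 [x-axis, 17 of 36 cells solid] → remaining = 19

19 voxels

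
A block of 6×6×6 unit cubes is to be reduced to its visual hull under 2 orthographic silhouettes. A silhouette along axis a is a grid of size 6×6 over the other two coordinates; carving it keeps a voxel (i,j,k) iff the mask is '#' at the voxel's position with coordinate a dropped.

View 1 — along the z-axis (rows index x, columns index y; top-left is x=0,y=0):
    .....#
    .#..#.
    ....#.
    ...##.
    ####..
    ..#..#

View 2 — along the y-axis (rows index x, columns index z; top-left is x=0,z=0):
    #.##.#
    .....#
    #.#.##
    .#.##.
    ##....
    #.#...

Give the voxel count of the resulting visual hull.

before carving: 216 voxels (6×6×6)
V1 z: intersect with XY mask (12 set) -- 72 left
V2 y: intersect with XZ mask (16 set) -- 28 left

|visual hull| = 28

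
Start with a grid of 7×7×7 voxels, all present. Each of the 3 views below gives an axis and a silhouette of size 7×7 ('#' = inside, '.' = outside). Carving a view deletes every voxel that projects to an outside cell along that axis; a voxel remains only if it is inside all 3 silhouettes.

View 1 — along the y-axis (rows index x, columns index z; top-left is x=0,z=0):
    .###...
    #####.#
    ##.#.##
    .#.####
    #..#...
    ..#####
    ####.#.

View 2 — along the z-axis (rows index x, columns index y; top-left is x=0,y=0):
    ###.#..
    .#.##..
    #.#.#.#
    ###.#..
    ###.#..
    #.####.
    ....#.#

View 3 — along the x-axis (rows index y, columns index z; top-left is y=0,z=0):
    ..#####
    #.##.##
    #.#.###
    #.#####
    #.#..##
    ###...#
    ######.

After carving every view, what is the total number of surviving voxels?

full grid |V| = 343
V1 y: intersect with XZ mask (31 set) -- 217 left
V2 z: intersect with XY mask (26 set) -- 113 left
V3 x: intersect with YZ mask (35 set) -- 75 left

remaining voxels: 75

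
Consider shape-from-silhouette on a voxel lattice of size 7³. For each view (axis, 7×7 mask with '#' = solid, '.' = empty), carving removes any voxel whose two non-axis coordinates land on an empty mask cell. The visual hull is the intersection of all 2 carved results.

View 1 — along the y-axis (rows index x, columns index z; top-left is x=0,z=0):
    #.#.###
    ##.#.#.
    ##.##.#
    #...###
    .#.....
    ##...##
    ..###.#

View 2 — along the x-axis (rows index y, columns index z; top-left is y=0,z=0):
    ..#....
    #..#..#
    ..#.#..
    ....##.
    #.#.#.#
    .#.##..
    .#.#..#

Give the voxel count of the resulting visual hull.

voxel count = 68

start: 7×7×7 = 343 voxels
  1. axis=1 (XZ plane), |mask|=27  ⇒  voxels=189
  2. axis=0 (YZ plane), |mask|=18  ⇒  voxels=68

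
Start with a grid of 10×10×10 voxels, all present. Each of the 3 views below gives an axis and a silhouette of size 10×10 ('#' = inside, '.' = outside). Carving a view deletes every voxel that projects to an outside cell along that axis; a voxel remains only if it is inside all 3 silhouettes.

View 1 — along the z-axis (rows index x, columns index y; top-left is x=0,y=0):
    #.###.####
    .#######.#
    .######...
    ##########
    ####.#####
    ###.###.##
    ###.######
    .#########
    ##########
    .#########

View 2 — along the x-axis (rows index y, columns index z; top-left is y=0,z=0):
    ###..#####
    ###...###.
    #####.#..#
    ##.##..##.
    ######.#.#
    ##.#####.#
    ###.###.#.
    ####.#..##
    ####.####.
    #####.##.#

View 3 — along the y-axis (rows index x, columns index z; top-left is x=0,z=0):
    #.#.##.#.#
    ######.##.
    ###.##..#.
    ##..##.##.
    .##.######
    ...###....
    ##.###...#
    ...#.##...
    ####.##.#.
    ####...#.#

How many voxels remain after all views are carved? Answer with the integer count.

voxel count = 375

full grid |V| = 1000
carve view 1 (along z, XY-mask fill 86/100): 860 voxels remain
carve view 2 (along x, YZ-mask fill 73/100): 626 voxels remain
carve view 3 (along y, XZ-mask fill 59/100): 375 voxels remain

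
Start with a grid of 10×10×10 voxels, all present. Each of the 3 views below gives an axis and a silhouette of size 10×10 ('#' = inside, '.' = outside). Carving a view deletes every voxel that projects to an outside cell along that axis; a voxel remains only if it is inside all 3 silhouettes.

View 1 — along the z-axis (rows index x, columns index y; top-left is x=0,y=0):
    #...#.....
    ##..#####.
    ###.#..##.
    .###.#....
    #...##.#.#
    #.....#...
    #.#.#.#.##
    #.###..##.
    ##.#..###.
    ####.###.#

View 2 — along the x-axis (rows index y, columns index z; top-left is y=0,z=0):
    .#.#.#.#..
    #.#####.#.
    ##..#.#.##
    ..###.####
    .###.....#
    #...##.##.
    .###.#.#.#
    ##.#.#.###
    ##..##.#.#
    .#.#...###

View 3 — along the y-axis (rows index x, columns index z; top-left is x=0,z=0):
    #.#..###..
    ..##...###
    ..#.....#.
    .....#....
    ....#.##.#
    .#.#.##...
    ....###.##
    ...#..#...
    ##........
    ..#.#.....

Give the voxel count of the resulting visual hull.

77 voxels

before carving: 1000 voxels (10×10×10)
V1 z: intersect with XY mask (52 set) -- 520 left
V2 x: intersect with YZ mask (57 set) -- 290 left
V3 y: intersect with XZ mask (32 set) -- 77 left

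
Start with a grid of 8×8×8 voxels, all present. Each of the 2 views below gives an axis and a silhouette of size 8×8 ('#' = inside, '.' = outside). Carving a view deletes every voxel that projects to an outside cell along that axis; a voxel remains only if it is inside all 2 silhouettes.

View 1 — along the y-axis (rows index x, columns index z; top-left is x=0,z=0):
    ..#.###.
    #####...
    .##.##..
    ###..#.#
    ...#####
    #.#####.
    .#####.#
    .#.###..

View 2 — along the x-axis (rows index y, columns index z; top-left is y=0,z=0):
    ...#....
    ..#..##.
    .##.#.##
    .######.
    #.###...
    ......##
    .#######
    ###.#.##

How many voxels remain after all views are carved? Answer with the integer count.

168 voxels

full grid |V| = 512
step 1: project along y, AND mask (39/64) → |grid| = 312
step 2: project along x, AND mask (34/64) → |grid| = 168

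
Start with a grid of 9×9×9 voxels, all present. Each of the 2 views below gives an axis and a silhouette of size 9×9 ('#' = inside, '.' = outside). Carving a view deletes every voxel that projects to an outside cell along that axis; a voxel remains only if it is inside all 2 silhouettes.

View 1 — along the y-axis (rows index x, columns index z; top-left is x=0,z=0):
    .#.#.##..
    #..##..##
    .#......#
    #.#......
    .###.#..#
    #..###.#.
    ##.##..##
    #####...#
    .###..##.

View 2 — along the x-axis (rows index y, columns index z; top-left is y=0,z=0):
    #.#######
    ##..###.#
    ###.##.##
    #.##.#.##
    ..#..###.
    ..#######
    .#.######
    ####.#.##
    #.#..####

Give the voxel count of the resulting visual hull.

248 voxels

before carving: 729 voxels (9×9×9)
after view 1 [y-axis, 40 of 81 cells solid] → remaining = 360
after view 2 [x-axis, 58 of 81 cells solid] → remaining = 248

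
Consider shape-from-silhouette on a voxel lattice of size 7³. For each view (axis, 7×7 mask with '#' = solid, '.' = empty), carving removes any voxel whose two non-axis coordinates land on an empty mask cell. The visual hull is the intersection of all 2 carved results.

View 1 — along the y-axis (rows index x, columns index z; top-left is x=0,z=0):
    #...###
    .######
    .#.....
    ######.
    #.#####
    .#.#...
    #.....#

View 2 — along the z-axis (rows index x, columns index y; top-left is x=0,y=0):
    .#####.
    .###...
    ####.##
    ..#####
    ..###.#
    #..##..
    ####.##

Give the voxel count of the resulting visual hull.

voxel count = 116

full grid |V| = 343
step 1: project along y, AND mask (27/49) → |grid| = 189
step 2: project along z, AND mask (32/49) → |grid| = 116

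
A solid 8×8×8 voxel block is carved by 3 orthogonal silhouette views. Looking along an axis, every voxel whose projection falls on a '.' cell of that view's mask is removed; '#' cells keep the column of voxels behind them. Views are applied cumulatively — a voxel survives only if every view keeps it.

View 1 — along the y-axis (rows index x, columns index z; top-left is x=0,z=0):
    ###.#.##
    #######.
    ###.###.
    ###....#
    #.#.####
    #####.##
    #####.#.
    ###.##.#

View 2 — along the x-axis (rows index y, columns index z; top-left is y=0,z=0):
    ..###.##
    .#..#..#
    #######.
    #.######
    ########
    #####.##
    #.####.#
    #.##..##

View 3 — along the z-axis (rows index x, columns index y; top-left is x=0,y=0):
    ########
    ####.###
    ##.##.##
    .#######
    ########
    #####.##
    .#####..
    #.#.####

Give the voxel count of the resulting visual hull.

full grid |V| = 512
  1. axis=1 (XZ plane), |mask|=48  ⇒  voxels=384
  2. axis=0 (YZ plane), |mask|=48  ⇒  voxels=289
  3. axis=2 (XY plane), |mask|=54  ⇒  voxels=242

|visual hull| = 242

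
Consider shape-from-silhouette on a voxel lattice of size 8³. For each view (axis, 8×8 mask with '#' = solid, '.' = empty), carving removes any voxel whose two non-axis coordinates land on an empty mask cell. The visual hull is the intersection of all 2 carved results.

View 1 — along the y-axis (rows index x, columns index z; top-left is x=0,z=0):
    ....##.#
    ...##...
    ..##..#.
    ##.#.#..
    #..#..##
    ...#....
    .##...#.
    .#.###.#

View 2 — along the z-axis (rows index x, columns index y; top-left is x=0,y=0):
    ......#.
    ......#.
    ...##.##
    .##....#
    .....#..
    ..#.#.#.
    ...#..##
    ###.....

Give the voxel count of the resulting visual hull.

60 voxels

full grid |V| = 512
[1] y-view keeps 25 columns → grid now 200
[2] z-view keeps 19 columns → grid now 60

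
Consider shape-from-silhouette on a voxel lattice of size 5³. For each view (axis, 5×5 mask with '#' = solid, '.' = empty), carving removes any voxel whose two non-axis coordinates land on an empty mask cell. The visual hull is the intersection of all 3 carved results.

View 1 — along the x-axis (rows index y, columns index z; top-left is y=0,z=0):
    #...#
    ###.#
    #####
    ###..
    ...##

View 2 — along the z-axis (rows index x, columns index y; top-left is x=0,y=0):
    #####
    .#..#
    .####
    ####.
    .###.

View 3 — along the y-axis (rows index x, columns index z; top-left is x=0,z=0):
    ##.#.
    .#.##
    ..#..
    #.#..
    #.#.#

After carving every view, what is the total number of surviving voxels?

31 voxels

full grid |V| = 125
carve view 1 (along x, YZ-mask fill 16/25): 80 voxels remain
carve view 2 (along z, XY-mask fill 18/25): 62 voxels remain
carve view 3 (along y, XZ-mask fill 12/25): 31 voxels remain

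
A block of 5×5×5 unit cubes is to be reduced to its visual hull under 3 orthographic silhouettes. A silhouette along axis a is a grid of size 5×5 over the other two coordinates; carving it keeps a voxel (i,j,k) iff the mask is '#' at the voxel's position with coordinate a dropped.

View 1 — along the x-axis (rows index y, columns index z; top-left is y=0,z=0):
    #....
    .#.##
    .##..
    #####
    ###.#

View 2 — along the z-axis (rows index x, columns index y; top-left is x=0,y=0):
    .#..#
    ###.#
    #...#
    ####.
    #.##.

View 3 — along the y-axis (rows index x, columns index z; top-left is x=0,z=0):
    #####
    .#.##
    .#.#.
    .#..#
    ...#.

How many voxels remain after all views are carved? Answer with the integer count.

remaining voxels: 20

start: 5×5×5 = 125 voxels
after view 1 [x-axis, 15 of 25 cells solid] → remaining = 75
after view 2 [z-axis, 15 of 25 cells solid] → remaining = 41
after view 3 [y-axis, 13 of 25 cells solid] → remaining = 20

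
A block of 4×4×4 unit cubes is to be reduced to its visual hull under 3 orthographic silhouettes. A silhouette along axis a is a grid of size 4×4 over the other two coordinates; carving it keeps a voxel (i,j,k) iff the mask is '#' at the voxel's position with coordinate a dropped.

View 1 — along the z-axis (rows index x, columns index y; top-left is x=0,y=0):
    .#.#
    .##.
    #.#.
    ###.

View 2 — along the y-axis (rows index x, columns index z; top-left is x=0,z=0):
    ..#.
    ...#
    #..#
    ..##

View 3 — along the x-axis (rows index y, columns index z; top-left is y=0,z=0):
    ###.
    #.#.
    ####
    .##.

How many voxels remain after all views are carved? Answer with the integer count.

10 voxels

before carving: 64 voxels (4×4×4)
  1. axis=2 (XY plane), |mask|=9  ⇒  voxels=36
  2. axis=1 (XZ plane), |mask|=6  ⇒  voxels=14
  3. axis=0 (YZ plane), |mask|=11  ⇒  voxels=10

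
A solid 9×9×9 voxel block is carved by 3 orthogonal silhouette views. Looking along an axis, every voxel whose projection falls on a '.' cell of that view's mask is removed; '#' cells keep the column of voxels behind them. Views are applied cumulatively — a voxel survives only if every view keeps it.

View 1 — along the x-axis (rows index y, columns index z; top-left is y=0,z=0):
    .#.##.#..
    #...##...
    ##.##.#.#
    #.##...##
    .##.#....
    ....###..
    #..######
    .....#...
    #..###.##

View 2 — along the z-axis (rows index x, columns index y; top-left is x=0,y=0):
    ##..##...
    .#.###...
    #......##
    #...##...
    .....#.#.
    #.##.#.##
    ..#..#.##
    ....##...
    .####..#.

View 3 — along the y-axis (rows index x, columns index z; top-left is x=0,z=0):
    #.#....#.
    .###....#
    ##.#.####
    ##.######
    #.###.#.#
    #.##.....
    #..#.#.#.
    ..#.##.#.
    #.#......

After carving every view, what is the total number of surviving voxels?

before carving: 729 voxels (9×9×9)
step 1: project along x, AND mask (38/81) → |grid| = 342
step 2: project along z, AND mask (33/81) → |grid| = 117
step 3: project along y, AND mask (41/81) → |grid| = 52

|visual hull| = 52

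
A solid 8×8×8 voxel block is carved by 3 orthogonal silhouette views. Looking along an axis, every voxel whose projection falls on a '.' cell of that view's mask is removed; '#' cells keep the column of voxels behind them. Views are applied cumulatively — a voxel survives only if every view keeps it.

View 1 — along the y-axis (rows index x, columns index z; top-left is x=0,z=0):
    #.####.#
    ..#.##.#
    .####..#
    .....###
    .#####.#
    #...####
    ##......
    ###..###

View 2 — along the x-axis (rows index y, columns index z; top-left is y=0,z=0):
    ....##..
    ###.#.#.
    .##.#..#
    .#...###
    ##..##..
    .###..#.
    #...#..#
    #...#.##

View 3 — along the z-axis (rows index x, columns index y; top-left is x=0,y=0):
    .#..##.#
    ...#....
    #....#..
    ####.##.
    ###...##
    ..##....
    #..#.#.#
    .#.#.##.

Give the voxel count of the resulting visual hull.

before carving: 512 voxels (8×8×8)
after view 1 [y-axis, 37 of 64 cells solid] → remaining = 296
after view 2 [x-axis, 30 of 64 cells solid] → remaining = 142
after view 3 [z-axis, 28 of 64 cells solid] → remaining = 59

remaining voxels: 59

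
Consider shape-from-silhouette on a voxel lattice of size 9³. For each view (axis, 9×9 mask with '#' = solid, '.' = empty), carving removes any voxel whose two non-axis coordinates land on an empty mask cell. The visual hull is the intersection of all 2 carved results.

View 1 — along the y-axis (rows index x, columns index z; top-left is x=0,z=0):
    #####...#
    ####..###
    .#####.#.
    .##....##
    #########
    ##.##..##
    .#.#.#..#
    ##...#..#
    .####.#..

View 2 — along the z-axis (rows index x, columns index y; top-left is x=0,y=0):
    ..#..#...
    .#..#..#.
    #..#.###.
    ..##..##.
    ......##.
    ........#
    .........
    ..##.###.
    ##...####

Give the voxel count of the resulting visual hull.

start: 9×9×9 = 729 voxels
after view 1 [y-axis, 51 of 81 cells solid] → remaining = 459
after view 2 [z-axis, 28 of 81 cells solid] → remaining = 153

voxel count = 153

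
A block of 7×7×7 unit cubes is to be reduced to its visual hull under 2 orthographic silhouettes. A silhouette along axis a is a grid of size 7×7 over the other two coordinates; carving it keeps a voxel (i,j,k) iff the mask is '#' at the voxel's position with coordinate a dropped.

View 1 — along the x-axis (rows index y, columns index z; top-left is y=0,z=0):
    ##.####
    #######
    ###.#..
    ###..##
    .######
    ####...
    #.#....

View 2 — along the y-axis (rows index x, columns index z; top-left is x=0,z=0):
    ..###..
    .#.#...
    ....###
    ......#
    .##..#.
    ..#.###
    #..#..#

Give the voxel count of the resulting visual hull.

voxel count = 88

initial block: 7^3 = 343
step 1: project along x, AND mask (34/49) → |grid| = 238
step 2: project along y, AND mask (19/49) → |grid| = 88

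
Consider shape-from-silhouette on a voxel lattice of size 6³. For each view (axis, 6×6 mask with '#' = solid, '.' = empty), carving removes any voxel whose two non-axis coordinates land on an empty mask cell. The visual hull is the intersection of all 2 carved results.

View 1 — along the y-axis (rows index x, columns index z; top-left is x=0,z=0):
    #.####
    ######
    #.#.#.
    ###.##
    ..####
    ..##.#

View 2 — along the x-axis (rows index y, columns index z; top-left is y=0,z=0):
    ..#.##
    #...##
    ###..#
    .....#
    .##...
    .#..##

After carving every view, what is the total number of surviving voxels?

remaining voxels: 72

start: 6×6×6 = 216 voxels
step 1: project along y, AND mask (26/36) → |grid| = 156
step 2: project along x, AND mask (16/36) → |grid| = 72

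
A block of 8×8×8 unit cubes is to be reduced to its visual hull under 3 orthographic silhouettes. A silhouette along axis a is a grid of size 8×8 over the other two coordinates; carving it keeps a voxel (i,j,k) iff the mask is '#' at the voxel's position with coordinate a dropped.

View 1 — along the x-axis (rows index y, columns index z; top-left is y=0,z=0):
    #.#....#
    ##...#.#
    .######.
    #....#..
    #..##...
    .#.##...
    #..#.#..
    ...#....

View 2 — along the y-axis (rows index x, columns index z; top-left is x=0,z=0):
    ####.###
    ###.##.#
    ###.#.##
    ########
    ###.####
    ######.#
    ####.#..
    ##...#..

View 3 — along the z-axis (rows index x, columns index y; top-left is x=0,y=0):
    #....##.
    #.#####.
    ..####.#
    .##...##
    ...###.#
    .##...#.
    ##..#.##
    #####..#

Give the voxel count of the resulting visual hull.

|visual hull| = 84

initial block: 8^3 = 512
step 1: project along x, AND mask (25/64) → |grid| = 200
step 2: project along y, AND mask (49/64) → |grid| = 157
step 3: project along z, AND mask (36/64) → |grid| = 84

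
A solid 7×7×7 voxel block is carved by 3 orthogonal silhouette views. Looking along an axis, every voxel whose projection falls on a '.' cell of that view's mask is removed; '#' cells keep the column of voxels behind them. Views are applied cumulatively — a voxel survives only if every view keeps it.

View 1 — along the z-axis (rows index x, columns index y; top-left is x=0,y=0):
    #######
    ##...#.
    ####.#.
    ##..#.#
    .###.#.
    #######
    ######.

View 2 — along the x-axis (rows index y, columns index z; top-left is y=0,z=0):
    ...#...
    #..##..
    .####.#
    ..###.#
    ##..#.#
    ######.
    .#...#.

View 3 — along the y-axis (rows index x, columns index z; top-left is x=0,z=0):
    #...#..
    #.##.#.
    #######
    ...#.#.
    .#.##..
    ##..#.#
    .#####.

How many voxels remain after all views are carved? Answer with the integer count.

remaining voxels: 79

full grid |V| = 343
  1. axis=2 (XY plane), |mask|=36  ⇒  voxels=252
  2. axis=0 (YZ plane), |mask|=25  ⇒  voxels=130
  3. axis=1 (XZ plane), |mask|=27  ⇒  voxels=79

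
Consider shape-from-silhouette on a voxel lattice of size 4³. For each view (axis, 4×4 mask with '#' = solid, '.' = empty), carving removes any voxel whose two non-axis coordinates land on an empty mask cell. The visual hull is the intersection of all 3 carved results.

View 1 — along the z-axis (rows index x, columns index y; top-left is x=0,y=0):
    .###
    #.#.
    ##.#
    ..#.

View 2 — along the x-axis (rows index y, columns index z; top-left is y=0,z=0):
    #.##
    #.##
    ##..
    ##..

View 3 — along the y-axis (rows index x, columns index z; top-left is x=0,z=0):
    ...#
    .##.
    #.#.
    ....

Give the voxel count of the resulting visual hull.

before carving: 64 voxels (4×4×4)
after view 1 [z-axis, 9 of 16 cells solid] → remaining = 36
after view 2 [x-axis, 10 of 16 cells solid] → remaining = 22
after view 3 [y-axis, 5 of 16 cells solid] → remaining = 8

|visual hull| = 8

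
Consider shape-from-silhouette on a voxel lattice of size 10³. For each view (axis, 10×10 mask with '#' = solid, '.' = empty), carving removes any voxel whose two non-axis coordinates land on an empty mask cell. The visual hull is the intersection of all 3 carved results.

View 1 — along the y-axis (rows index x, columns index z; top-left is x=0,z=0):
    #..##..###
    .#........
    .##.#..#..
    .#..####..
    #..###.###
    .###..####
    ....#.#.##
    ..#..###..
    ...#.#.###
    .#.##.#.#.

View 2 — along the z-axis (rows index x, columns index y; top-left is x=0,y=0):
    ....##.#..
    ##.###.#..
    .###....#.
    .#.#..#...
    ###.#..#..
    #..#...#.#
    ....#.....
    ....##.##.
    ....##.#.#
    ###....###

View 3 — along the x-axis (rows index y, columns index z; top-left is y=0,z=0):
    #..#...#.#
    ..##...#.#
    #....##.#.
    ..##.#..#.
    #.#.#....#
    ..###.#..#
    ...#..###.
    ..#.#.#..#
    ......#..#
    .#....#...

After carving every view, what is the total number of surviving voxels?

62 voxels

start: 10×10×10 = 1000 voxels
  1. axis=1 (XZ plane), |mask|=48  ⇒  voxels=480
  2. axis=2 (XY plane), |mask|=40  ⇒  voxels=188
  3. axis=0 (YZ plane), |mask|=37  ⇒  voxels=62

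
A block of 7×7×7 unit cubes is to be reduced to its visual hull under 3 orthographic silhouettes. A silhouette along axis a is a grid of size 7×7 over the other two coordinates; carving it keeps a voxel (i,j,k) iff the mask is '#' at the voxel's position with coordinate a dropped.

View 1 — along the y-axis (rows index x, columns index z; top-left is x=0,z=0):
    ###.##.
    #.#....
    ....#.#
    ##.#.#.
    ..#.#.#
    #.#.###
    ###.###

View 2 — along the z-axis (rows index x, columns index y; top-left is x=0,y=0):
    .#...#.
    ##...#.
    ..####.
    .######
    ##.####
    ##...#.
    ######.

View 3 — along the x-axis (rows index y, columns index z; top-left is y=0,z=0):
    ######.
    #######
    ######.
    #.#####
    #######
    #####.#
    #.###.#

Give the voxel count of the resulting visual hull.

full grid |V| = 343
  1. axis=1 (XZ plane), |mask|=27  ⇒  voxels=189
  2. axis=2 (XY plane), |mask|=30  ⇒  voxels=117
  3. axis=0 (YZ plane), |mask|=43  ⇒  voxels=104

104 voxels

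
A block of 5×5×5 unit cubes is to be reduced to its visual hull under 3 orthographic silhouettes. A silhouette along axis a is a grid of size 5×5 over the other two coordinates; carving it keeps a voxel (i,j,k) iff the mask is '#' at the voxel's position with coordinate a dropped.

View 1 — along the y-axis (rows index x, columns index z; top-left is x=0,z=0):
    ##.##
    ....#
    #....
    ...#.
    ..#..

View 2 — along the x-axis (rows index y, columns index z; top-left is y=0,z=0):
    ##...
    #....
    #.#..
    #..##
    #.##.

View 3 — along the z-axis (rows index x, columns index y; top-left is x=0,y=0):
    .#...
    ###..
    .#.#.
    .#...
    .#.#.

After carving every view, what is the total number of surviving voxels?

before carving: 125 voxels (5×5×5)
  1. axis=1 (XZ plane), |mask|=8  ⇒  voxels=40
  2. axis=0 (YZ plane), |mask|=11  ⇒  voxels=19
  3. axis=2 (XY plane), |mask|=9  ⇒  voxels=3

3 voxels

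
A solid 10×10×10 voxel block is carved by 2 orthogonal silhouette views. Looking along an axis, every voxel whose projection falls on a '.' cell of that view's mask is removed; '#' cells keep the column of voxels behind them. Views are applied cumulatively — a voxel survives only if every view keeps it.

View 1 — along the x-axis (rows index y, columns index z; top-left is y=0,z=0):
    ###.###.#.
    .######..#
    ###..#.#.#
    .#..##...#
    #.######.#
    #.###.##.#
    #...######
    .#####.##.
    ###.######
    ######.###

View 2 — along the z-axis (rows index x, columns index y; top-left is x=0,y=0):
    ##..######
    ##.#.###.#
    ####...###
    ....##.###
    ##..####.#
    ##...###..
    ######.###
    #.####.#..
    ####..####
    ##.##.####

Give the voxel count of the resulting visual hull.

before carving: 1000 voxels (10×10×10)
[1] x-view keeps 71 columns → grid now 710
[2] z-view keeps 70 columns → grid now 502

502 voxels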